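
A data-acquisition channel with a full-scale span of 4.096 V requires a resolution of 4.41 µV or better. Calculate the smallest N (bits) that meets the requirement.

20 bits

Number of steps required ≥ 4.096 V / 4.41 µV = 928798.19.
Need 2^N ≥ 928798.19; 2^19 = 524288, 2^20 = 1048576.
Minimum N = 20.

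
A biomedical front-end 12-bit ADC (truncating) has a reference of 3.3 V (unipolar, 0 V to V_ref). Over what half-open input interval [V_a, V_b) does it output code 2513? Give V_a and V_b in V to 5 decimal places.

LSB = 3.3/2^12 = 0.806 mV.
V_a = V_low + 2513·LSB = 2.02463 V; V_b = V_low + 2514·LSB = 2.02544 V.

[2.02463 V, 2.02544 V)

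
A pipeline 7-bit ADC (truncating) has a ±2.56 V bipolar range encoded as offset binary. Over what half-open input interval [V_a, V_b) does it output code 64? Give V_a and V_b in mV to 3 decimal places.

LSB = 5.12/2^7 = 40.000 mV.
V_a = V_low + 64·LSB = 0 V; V_b = V_low + 65·LSB = 0.04 V.

[0.000 mV, 40.000 mV)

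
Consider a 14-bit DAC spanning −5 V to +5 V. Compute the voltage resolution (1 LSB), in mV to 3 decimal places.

Full-scale span = 10 V.
LSB = 10 / 2^14 = 10 / 16384 = 0.000610352 V = 0.610 mV.

0.610 mV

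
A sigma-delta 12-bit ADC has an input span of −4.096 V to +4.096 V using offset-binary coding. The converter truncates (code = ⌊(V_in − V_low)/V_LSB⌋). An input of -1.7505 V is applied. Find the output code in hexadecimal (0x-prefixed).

With 4096 levels over 8.192 V, one step is 2.000 mV.
(-1.7505 − (−4.096)) / 0.002 = 1172.750 LSBs.
Floor → code 1172.
In hexadecimal (0x-prefixed): 0x494.

code 0x494 (decimal 1172)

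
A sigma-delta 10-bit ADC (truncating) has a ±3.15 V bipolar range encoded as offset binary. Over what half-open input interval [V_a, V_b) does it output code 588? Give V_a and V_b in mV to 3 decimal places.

LSB = 6.3/2^10 = 6.152 mV.
V_a = V_low + 588·LSB = 0.467578 V; V_b = V_low + 589·LSB = 0.47373 V.

[467.578 mV, 473.730 mV)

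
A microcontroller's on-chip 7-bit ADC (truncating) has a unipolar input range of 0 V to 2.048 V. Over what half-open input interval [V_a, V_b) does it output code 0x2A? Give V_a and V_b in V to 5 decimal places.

LSB = 2.048/2^7 = 16.000 mV.
Code 0x2A = 42 decimal.
V_a = V_low + 42·LSB = 0.672 V; V_b = V_low + 43·LSB = 0.688 V.

[0.67200 V, 0.68800 V)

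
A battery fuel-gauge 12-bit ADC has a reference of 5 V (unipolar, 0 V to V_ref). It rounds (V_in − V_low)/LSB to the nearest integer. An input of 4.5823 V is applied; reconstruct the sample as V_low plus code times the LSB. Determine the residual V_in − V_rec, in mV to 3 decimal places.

-0.220 mV

One LSB is 5 V / 4096 = 1.221 mV.
(4.5823 − 0)/0.0012207 = 3753.8202; round gives code 3754.
V_rec = 0 + 3754·0.0012207 = 4.5825195 V.
Difference: -0.000219531 V → -0.220 mV.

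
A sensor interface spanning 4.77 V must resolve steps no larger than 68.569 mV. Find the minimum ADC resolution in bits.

Number of steps required ≥ 4.77 V / 68.569 mV = 69.56.
Need 2^N ≥ 69.56; 2^6 = 64, 2^7 = 128.
Minimum N = 7.

7 bits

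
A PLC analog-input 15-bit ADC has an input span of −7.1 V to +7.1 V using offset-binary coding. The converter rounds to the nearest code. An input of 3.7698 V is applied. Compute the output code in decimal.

Full-scale span = 14.2 V; LSB = 14.2/2^15 = 433.35 µV.
(3.7698 − (−7.1)) / 0.00043335 = 25083.212 LSBs.
round(25083.212) = 25083.

code 25083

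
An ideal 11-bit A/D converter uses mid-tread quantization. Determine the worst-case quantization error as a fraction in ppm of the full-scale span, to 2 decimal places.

Rounding → worst-case error = ½ LSB = V_FS/2^12, so 1e+06/4096 = 244.141 ppm of full scale.

244.14 ppm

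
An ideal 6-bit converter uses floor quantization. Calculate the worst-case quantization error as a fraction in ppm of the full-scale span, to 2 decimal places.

15625.00 ppm

Truncating → worst-case error = 1 LSB = V_FS/2^6, so 1e+06/64 = 15625 ppm of full scale.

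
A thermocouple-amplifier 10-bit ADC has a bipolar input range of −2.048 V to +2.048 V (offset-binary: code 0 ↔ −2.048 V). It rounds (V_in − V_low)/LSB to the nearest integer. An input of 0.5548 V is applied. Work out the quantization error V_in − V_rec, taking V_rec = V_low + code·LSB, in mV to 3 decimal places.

LSB = 4.096/2^10 = 4.000 mV.
(0.5548 − (−2.048))/0.004 = 650.7000; round gives code 651.
Code 651 maps back to (−2.048) + 651×0.004 V = 0.556 V.
V_in − V_rec = -0.0012 V = -1.200 mV.

-1.200 mV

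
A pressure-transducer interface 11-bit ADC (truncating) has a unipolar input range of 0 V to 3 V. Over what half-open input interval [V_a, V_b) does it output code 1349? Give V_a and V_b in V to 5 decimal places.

LSB = 3/2^11 = 1.465 mV.
V_a = V_low + 1349·LSB = 1.97607 V; V_b = V_low + 1350·LSB = 1.97754 V.

[1.97607 V, 1.97754 V)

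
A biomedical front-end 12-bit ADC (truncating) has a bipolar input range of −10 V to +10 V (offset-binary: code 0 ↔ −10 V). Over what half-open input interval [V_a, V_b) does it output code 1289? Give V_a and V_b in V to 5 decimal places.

[-3.70605 V, -3.70117 V)

LSB = 20/2^12 = 4.883 mV.
V_a = V_low + 1289·LSB = -3.70605 V; V_b = V_low + 1290·LSB = -3.70117 V.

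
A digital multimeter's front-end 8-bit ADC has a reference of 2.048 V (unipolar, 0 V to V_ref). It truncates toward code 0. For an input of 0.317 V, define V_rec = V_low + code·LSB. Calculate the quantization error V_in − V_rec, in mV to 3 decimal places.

5.000 mV

Step size: 2.048 V ÷ 2^8 = 8.000 mV.
Scaled input = 39.6250 LSBs, so code = 39.
Reconstructed: 0.312 V.
Error = 0.317 − 0.312 = 0.005 V = 5.000 mV.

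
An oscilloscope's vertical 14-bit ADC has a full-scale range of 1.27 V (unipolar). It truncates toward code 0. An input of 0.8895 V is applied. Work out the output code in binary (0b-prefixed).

code 0b10110011010011 (decimal 11475)

With 16384 levels over 1.27 V, one step is 77.51 µV.
Input sits at 11475.250 steps above V_low.
Floor → code 11475.
In binary (0b-prefixed): 0b10110011010011.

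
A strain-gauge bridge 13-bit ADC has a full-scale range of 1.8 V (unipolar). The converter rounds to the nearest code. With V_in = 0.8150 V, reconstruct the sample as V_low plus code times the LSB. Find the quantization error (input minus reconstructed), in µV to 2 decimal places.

One LSB is 1.8 V / 8192 = 219.73 µV.
Scaled input = 3709.1556 LSBs, so code = 3709.
Reconstructed: 0.81496582 V.
Difference: 3.41797e-05 V → 34.18 µV.

34.18 µV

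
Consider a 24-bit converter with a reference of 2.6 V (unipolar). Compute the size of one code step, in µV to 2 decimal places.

0.15 µV

Full-scale span = 2.6 V.
LSB = 2.6 / 2^24 = 2.6 / 16777216 = 1.54972e-07 V = 0.15 µV.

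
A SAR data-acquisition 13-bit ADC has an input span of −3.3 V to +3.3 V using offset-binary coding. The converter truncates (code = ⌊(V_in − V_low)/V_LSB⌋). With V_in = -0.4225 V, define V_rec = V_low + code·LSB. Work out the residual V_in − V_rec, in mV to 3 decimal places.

0.474 mV

One LSB is 6.6 V / 8192 = 0.806 mV.
(-0.4225 − (−3.3))/0.000805664 = 3571.5879; ⌊·⌋ gives code 3571.
Reconstructed: -0.42297363 V.
V_in − V_rec = 0.000473633 V = 0.474 mV.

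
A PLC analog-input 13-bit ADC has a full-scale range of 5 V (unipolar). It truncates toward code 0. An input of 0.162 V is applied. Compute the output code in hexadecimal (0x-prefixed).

LSB = 5 V / 8192 = 0.610 mV.
(0.162 − 0) / 0.000610352 = 265.421 LSBs.
⌊·⌋(265.421) = 265.
In hexadecimal (0x-prefixed): 0x109.

code 0x109 (decimal 265)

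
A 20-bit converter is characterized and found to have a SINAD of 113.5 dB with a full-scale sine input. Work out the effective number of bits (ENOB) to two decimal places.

18.56 bits

ENOB = (SINAD − 1.76) / 6.02 = (113.5 − 1.76)/6.02 = 18.561.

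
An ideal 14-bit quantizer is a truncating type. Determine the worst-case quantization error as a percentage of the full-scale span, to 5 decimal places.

Truncating → worst-case error = 1 LSB = V_FS/2^14, so 100/16384 = 0.00610352 % of full scale.

0.00610 %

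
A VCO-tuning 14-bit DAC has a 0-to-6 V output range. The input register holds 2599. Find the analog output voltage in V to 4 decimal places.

LSB = 6 V / 2^14 = 366.21 µV.
V_out = 0 + 2599 × 0.000366211 V = 0.951782 V.

0.9518 V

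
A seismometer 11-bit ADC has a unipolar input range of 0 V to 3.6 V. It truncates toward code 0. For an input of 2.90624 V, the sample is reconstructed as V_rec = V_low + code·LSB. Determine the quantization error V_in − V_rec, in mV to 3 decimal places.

LSB = 3.6/2^11 = 1.758 mV.
Scaled input = 1653.3276 LSBs, so code = 1653.
Code 1653 maps back to 0 + 1653×0.00175781 V = 2.9056641 V.
Difference: 0.000575937 V → 0.576 mV.

0.576 mV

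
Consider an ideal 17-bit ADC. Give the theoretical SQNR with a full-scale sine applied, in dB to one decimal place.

SNR ≈ 6.02·N + 1.76 dB = 6.02·17 + 1.76 = 104.10 dB.

104.1 dB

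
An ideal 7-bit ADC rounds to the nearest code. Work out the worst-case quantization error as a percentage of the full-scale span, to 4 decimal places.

Rounding → worst-case error = ½ LSB = V_FS/2^8, so 100/256 = 0.390625 % of full scale.

0.3906 %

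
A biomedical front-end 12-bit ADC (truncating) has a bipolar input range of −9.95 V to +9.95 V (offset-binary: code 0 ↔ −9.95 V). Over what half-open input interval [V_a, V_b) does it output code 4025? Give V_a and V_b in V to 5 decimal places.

LSB = 19.9/2^12 = 4.858 mV.
V_a = V_low + 4025·LSB = 9.60505 V; V_b = V_low + 4026·LSB = 9.60991 V.

[9.60505 V, 9.60991 V)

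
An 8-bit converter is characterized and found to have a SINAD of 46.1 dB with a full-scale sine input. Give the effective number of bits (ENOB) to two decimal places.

ENOB = (SINAD − 1.76) / 6.02 = (46.1 − 1.76)/6.02 = 7.365.

7.37 bits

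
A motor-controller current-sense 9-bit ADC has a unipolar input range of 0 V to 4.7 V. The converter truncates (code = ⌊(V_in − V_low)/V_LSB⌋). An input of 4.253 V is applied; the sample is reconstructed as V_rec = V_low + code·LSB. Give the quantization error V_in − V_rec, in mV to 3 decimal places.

One LSB is 4.7 V / 512 = 9.180 mV.
(V_in − V_low)/LSB = (4.253 − 0)/0.00917969 = 463.3055 → code 463 (floor).
Reconstructed: 4.2501953 V.
V_in − V_rec = 0.00280469 V = 2.805 mV.

2.805 mV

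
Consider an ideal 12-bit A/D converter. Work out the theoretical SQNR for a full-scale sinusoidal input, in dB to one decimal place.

SNR ≈ 6.02·N + 1.76 dB = 6.02·12 + 1.76 = 74.00 dB.

74.0 dB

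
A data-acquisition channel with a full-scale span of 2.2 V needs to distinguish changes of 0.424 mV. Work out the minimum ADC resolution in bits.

Number of steps required ≥ 2.2 V / 0.424 mV = 5188.68.
Need 2^N ≥ 5188.68; 2^12 = 4096, 2^13 = 8192.
Minimum N = 13.

13 bits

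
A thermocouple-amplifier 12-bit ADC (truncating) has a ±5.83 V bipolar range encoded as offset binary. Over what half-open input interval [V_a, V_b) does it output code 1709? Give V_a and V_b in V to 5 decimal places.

LSB = 11.66/2^12 = 2.847 mV.
V_a = V_low + 1709·LSB = -0.965024 V; V_b = V_low + 1710·LSB = -0.962178 V.

[-0.96502 V, -0.96218 V)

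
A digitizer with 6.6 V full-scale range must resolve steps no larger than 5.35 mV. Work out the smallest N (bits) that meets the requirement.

11 bits

Number of steps required ≥ 6.6 V / 5.35 mV = 1233.64.
Need 2^N ≥ 1233.64; 2^10 = 1024, 2^11 = 2048.
Minimum N = 11.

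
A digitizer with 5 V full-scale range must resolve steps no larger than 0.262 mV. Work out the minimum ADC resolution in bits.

Number of steps required ≥ 5 V / 0.262 mV = 19083.97.
Need 2^N ≥ 19083.97; 2^14 = 16384, 2^15 = 32768.
Minimum N = 15.

15 bits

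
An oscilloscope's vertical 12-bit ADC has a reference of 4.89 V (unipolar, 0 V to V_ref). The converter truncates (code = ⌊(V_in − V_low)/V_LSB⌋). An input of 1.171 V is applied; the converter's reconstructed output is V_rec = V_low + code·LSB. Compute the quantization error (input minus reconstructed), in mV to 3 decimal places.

LSB = 4.89/2^12 = 1.194 mV.
(1.171 − 0)/0.00119385 = 980.8622; ⌊·⌋ gives code 980.
Reconstructed: 1.1699707 V.
Error = 1.171 − 1.1699707 = 0.0010293 V = 1.029 mV.

1.029 mV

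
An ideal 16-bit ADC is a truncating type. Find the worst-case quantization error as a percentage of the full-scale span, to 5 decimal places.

0.00153 %

Truncating → worst-case error = 1 LSB = V_FS/2^16, so 100/65536 = 0.00152588 % of full scale.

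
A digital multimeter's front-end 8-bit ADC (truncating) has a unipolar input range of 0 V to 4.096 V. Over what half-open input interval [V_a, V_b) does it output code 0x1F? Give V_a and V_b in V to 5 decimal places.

[0.49600 V, 0.51200 V)

LSB = 4.096/2^8 = 16.000 mV.
Code 0x1F = 31 decimal.
V_a = V_low + 31·LSB = 0.496 V; V_b = V_low + 32·LSB = 0.512 V.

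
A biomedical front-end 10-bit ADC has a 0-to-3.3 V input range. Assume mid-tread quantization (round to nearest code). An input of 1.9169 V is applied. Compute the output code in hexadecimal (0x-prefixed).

Full-scale span = 3.3 V; LSB = 3.3/2^10 = 3.223 mV.
(V_in − V_low)/LSB = (1.9169 − 0) / 0.00322266 = 594.820.
round(594.820) = 595.
In hexadecimal (0x-prefixed): 0x253.

code 0x253 (decimal 595)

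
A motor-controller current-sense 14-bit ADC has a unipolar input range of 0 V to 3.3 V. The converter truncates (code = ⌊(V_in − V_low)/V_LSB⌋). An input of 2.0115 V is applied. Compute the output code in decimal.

Full-scale span = 3.3 V; LSB = 3.3/2^14 = 201.42 µV.
(2.0115 − 0) / 0.000201416 = 9986.793 LSBs.
Floor → code 9986.

code 9986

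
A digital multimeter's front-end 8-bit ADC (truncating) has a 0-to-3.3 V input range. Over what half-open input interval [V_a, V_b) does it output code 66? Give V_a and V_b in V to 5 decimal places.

LSB = 3.3/2^8 = 12.891 mV.
V_a = V_low + 66·LSB = 0.850781 V; V_b = V_low + 67·LSB = 0.863672 V.

[0.85078 V, 0.86367 V)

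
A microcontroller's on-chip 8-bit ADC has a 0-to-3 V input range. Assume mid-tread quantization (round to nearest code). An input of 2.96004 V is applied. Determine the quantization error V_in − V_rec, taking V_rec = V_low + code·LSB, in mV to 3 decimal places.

-4.804 mV

LSB = 3/2^8 = 11.719 mV.
(2.96004 − 0)/0.0117188 = 252.5901; round gives code 253.
Code 253 maps back to 0 + 253×0.0117188 V = 2.9648438 V.
Error = 2.96004 − 2.9648438 = -0.00480375 V = -4.804 mV.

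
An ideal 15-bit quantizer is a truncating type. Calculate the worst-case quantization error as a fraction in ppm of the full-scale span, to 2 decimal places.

30.52 ppm

Truncating → worst-case error = 1 LSB = V_FS/2^15, so 1e+06/32768 = 30.5176 ppm of full scale.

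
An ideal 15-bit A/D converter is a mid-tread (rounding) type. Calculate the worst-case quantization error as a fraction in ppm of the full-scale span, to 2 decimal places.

15.26 ppm

Rounding → worst-case error = ½ LSB = V_FS/2^16, so 1e+06/65536 = 15.2588 ppm of full scale.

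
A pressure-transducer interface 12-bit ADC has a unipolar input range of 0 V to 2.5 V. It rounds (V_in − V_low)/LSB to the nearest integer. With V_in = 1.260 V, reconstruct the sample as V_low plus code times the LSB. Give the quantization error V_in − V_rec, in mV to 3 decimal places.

LSB = 2.5/2^12 = 0.610 mV.
Scaled input = 2064.3840 LSBs, so code = 2064.
Code 2064 maps back to 0 + 2064×0.000610352 V = 1.2597656 V.
Difference: 0.000234375 V → 0.234 mV.

0.234 mV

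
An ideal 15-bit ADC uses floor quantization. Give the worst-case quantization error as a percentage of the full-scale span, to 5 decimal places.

0.00305 %

Truncating → worst-case error = 1 LSB = V_FS/2^15, so 100/32768 = 0.00305176 % of full scale.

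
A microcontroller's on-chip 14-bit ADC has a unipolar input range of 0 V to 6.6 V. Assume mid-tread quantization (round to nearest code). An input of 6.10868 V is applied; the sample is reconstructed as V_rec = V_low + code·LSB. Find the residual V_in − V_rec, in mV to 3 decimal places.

One LSB is 6.6 V / 16384 = 402.83 µV.
(6.10868 − 0)/0.000402832 = 15164.3353; round gives code 15164.
V_rec = 0 + 15164·0.000402832 = 6.1085449 V.
Difference: 0.000135078 V → 0.135 mV.

0.135 mV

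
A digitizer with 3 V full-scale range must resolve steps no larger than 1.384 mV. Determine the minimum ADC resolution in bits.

12 bits

Number of steps required ≥ 3 V / 1.384 mV = 2167.63.
Need 2^N ≥ 2167.63; 2^11 = 2048, 2^12 = 4096.
Minimum N = 12.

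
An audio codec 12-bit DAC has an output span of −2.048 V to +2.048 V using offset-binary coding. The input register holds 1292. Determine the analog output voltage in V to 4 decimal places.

LSB = 4.096 V / 2^12 = 1.000 mV.
V_out = (−2.048) + 1292 × 0.001 V = -0.756 V.

-0.7560 V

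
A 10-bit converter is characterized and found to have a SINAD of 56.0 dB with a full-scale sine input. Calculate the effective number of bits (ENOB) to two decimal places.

9.01 bits

ENOB = (SINAD − 1.76) / 6.02 = (56.0 − 1.76)/6.02 = 9.010.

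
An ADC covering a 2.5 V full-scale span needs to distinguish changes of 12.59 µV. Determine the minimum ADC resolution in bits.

18 bits

Number of steps required ≥ 2.5 V / 12.59 µV = 198570.29.
Need 2^N ≥ 198570.29; 2^17 = 131072, 2^18 = 262144.
Minimum N = 18.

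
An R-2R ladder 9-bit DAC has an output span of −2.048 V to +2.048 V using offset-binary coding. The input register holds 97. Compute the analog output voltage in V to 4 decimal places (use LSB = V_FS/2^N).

-1.2720 V

LSB = 4.096 V / 2^9 = 8.000 mV.
V_out = (−2.048) + 97 × 0.008 V = -1.272 V.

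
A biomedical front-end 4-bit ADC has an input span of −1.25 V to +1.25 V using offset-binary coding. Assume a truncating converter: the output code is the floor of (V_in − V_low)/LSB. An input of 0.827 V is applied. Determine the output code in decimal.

LSB = 2.5 V / 16 = 156.250 mV.
(0.827 − (−1.25)) / 0.15625 = 13.293 LSBs.
So the output code is 13.

code 13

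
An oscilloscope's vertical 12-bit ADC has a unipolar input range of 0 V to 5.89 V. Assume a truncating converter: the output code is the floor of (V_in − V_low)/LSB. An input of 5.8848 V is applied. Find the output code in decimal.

code 4092

With 4096 levels over 5.89 V, one step is 1.438 mV.
(V_in − V_low)/LSB = (5.8848 − 0) / 0.00143799 = 4092.384.
Floor → code 4092.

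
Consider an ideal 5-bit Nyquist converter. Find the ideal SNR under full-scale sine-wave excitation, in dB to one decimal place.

31.9 dB

SNR ≈ 6.02·N + 1.76 dB = 6.02·5 + 1.76 = 31.86 dB.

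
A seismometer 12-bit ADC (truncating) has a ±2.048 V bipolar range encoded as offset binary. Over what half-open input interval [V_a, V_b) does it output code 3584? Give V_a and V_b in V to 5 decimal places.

[1.53600 V, 1.53700 V)

LSB = 4.096/2^12 = 1.000 mV.
V_a = V_low + 3584·LSB = 1.536 V; V_b = V_low + 3585·LSB = 1.537 V.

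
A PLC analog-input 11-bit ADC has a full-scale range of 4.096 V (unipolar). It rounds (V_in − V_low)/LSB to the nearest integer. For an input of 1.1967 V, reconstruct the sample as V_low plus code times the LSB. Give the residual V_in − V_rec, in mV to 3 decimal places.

0.700 mV

Step size: 4.096 V ÷ 2^11 = 2.000 mV.
(1.1967 − 0)/0.002 = 598.3500; round gives code 598.
V_rec = 0 + 598·0.002 = 1.196 V.
Error = 1.1967 − 1.196 = 0.0007 V = 0.700 mV.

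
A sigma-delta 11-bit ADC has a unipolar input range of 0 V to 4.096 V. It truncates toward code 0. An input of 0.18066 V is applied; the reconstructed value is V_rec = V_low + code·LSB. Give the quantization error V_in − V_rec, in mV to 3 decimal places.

0.660 mV

LSB = 4.096/2^11 = 2.000 mV.
Scaled input = 90.3300 LSBs, so code = 90.
Reconstructed: 0.18 V.
Difference: 0.00066 V → 0.660 mV.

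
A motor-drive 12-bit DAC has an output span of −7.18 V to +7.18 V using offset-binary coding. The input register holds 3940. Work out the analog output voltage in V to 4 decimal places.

6.6331 V

LSB = 14.36 V / 2^12 = 3.506 mV.
V_out = (−7.18) + 3940 × 0.00350586 V = 6.63309 V.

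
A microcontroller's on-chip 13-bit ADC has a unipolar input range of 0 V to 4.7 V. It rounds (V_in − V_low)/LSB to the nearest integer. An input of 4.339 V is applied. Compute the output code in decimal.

code 7563

With 8192 levels over 4.7 V, one step is 0.574 mV.
Input sits at 7562.785 steps above V_low.
Round → code 7563.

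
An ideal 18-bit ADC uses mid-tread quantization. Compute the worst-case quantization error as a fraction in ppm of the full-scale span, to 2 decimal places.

1.91 ppm

Rounding → worst-case error = ½ LSB = V_FS/2^19, so 1e+06/524288 = 1.90735 ppm of full scale.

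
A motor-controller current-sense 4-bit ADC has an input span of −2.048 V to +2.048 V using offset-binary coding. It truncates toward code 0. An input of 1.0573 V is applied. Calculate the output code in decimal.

code 12

With 16 levels over 4.096 V, one step is 256.000 mV.
Input sits at 12.130 steps above V_low.
So the output code is 12.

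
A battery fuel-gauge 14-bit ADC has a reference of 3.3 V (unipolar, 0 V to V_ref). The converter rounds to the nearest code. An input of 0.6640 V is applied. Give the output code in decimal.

LSB = 3.3 V / 16384 = 201.42 µV.
(0.6640 − 0) / 0.000201416 = 3296.659 LSBs.
round(3296.659) = 3297.

code 3297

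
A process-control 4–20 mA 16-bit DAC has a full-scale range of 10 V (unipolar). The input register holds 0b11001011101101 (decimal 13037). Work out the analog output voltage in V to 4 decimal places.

1.9893 V

LSB = 10 V / 2^16 = 152.59 µV.
Code 0b11001011101101 = 13037 decimal.
V_out = 0 + 13037 × 0.000152588 V = 1.98929 V.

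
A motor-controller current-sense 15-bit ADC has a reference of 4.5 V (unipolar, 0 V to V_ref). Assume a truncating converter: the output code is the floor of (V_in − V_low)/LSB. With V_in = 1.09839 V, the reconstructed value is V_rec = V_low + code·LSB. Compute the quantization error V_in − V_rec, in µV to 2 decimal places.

LSB = 4.5/2^15 = 137.33 µV.
(V_in − V_low)/LSB = (1.09839 − 0)/0.000137329 = 7998.2319 → code 7998 (floor).
Reconstructed: 1.0983582 V.
Difference: 3.18457e-05 V → 31.85 µV.

31.85 µV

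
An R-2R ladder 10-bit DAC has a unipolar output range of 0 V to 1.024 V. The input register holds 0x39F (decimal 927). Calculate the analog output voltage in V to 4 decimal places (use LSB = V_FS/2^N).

LSB = 1.024 V / 2^10 = 1.000 mV.
Code 0x39F = 927 decimal.
V_out = 0 + 927 × 0.001 V = 0.927 V.

0.9270 V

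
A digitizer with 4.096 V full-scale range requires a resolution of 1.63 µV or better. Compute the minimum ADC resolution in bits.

22 bits

Number of steps required ≥ 4.096 V / 1.63 µV = 2512883.44.
Need 2^N ≥ 2512883.44; 2^21 = 2097152, 2^22 = 4194304.
Minimum N = 22.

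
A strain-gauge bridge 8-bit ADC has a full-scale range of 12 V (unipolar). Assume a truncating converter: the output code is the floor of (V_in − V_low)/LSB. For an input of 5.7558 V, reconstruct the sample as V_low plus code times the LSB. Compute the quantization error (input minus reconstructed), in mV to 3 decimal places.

LSB = 12/2^8 = 46.875 mV.
(V_in − V_low)/LSB = (5.7558 − 0)/0.046875 = 122.7904 → code 122 (floor).
Code 122 maps back to 0 + 122×0.046875 V = 5.71875 V.
V_in − V_rec = 0.03705 V = 37.050 mV.

37.050 mV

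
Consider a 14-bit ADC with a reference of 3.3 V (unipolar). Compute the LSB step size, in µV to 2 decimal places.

201.42 µV

Full-scale span = 3.3 V.
LSB = 3.3 / 2^14 = 3.3 / 16384 = 0.000201416 V = 201.42 µV.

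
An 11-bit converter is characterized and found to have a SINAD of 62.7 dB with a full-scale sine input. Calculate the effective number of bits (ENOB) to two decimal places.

ENOB = (SINAD − 1.76) / 6.02 = (62.7 − 1.76)/6.02 = 10.123.

10.12 bits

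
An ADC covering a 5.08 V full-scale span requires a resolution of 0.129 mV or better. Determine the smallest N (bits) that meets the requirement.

Number of steps required ≥ 5.08 V / 0.129 mV = 39379.84.
Need 2^N ≥ 39379.84; 2^15 = 32768, 2^16 = 65536.
Minimum N = 16.

16 bits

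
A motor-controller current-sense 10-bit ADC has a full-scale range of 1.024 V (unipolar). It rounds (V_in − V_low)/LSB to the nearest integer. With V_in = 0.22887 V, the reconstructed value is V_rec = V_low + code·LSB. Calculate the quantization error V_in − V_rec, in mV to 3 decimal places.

Step size: 1.024 V ÷ 2^10 = 1.000 mV.
(0.22887 − 0)/0.001 = 228.8700; round gives code 229.
Code 229 maps back to 0 + 229×0.001 V = 0.229 V.
Difference: -0.00013 V → -0.130 mV.

-0.130 mV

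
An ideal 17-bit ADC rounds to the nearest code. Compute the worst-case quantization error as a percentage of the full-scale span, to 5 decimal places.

Rounding → worst-case error = ½ LSB = V_FS/2^18, so 100/262144 = 0.00038147 % of full scale.

0.00038 %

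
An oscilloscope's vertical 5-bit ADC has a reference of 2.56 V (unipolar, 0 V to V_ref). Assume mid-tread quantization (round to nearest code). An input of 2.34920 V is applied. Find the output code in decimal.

code 29

Full-scale span = 2.56 V; LSB = 2.56/2^5 = 80.000 mV.
(V_in − V_low)/LSB = (2.34920 − 0) / 0.08 = 29.365.
So the output code is 29.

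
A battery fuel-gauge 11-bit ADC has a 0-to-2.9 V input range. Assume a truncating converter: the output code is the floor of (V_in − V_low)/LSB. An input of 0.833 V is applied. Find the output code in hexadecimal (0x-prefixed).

With 2048 levels over 2.9 V, one step is 1.416 mV.
(0.833 − 0) / 0.00141602 = 588.270 LSBs.
So the output code is 588.
In hexadecimal (0x-prefixed): 0x24C.

code 0x24C (decimal 588)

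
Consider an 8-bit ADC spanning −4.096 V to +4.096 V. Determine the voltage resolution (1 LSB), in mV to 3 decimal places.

Full-scale span = 8.192 V.
LSB = 8.192 / 2^8 = 8.192 / 256 = 0.032 V = 32.000 mV.

32.000 mV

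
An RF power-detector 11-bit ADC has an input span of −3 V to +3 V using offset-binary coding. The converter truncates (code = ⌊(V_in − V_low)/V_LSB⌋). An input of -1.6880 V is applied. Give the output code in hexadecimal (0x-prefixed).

code 0x1BF (decimal 447)

With 2048 levels over 6 V, one step is 2.930 mV.
(-1.6880 − (−3)) / 0.00292969 = 447.829 LSBs.
⌊·⌋(447.829) = 447.
In hexadecimal (0x-prefixed): 0x1BF.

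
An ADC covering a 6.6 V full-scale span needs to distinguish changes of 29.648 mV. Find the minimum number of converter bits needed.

Number of steps required ≥ 6.6 V / 29.648 mV = 222.61.
Need 2^N ≥ 222.61; 2^7 = 128, 2^8 = 256.
Minimum N = 8.

8 bits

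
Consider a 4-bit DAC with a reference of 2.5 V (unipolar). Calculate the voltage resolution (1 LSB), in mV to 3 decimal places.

156.250 mV

Full-scale span = 2.5 V.
LSB = 2.5 / 2^4 = 2.5 / 16 = 0.15625 V = 156.250 mV.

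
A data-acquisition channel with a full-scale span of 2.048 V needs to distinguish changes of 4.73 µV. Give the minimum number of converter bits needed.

Number of steps required ≥ 2.048 V / 4.73 µV = 432980.97.
Need 2^N ≥ 432980.97; 2^18 = 262144, 2^19 = 524288.
Minimum N = 19.

19 bits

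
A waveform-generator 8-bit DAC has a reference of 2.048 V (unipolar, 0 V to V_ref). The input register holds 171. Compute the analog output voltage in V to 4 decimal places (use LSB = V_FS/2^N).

LSB = 2.048 V / 2^8 = 8.000 mV.
V_out = 0 + 171 × 0.008 V = 1.368 V.

1.3680 V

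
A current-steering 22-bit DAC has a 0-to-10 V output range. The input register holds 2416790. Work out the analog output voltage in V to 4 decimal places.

LSB = 10 V / 2^22 = 2.38 µV.
V_out = 0 + 2416790 × 2.38419e-06 V = 5.76208 V.

5.7621 V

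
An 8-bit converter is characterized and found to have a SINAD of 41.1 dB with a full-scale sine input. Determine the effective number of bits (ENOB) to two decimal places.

6.53 bits

ENOB = (SINAD − 1.76) / 6.02 = (41.1 − 1.76)/6.02 = 6.535.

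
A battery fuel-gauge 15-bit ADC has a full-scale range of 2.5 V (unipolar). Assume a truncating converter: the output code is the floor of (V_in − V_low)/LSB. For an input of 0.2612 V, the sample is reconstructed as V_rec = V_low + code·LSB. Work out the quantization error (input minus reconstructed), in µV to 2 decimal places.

Step size: 2.5 V ÷ 2^15 = 76.29 µV.
(0.2612 − 0)/7.62939e-05 = 3423.6006; ⌊·⌋ gives code 3423.
Code 3423 maps back to 0 + 3423×7.62939e-05 V = 0.26115417 V.
Error = 0.2612 − 0.26115417 = 4.58252e-05 V = 45.83 µV.

45.83 µV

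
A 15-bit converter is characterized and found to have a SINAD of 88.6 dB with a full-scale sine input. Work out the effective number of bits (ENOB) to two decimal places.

14.43 bits

ENOB = (SINAD − 1.76) / 6.02 = (88.6 − 1.76)/6.02 = 14.425.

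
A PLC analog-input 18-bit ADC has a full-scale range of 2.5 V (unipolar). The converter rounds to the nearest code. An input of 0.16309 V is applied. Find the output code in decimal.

With 262144 levels over 2.5 V, one step is 9.54 µV.
Input sits at 17101.226 steps above V_low.
So the output code is 17101.

code 17101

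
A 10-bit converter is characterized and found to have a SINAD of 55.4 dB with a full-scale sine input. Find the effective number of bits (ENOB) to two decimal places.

ENOB = (SINAD − 1.76) / 6.02 = (55.4 − 1.76)/6.02 = 8.910.

8.91 bits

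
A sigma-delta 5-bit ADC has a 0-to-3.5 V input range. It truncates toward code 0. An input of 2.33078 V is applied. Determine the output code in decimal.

With 32 levels over 3.5 V, one step is 109.375 mV.
(V_in − V_low)/LSB = (2.33078 − 0) / 0.109375 = 21.310.
So the output code is 21.

code 21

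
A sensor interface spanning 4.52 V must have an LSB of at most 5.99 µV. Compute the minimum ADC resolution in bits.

20 bits

Number of steps required ≥ 4.52 V / 5.99 µV = 754590.98.
Need 2^N ≥ 754590.98; 2^19 = 524288, 2^20 = 1048576.
Minimum N = 20.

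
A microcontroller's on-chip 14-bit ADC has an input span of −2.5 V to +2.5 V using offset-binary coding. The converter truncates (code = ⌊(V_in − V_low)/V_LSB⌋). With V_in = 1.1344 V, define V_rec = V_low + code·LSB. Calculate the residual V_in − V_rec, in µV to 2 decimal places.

Step size: 5 V ÷ 2^14 = 305.18 µV.
Scaled input = 11909.2019 LSBs, so code = 11909.
V_rec = (−2.5) + 11909·0.000305176 = 1.1343384 V.
Error = 1.1344 − 1.1343384 = 6.16211e-05 V = 61.62 µV.

61.62 µV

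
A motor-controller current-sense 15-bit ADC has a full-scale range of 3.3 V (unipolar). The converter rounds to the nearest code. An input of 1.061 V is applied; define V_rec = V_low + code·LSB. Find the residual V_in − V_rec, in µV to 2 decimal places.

41.14 µV

LSB = 3.3/2^15 = 100.71 µV.
(V_in − V_low)/LSB = (1.061 − 0)/0.000100708 = 10535.4085 → code 10535 (round).
Reconstructed: 1.0609589 V.
Difference: 4.11377e-05 V → 41.14 µV.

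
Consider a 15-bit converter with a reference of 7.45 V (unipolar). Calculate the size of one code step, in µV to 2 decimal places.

Full-scale span = 7.45 V.
LSB = 7.45 / 2^15 = 7.45 / 32768 = 0.000227356 V = 227.36 µV.

227.36 µV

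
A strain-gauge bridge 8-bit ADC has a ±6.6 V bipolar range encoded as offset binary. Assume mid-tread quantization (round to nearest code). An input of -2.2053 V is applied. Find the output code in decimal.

code 85

LSB = 13.2 V / 256 = 51.562 mV.
(V_in − V_low)/LSB = (-2.2053 − (−6.6)) / 0.0515625 = 85.231.
round(85.231) = 85.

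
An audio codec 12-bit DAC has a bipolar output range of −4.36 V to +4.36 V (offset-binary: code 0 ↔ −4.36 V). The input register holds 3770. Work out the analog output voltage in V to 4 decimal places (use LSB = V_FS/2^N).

LSB = 8.72 V / 2^12 = 2.129 mV.
V_out = (−4.36) + 3770 × 0.00212891 V = 3.66598 V.

3.6660 V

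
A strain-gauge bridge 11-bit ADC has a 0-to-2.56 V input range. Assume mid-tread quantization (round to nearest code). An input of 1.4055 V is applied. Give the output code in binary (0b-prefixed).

LSB = 2.56 V / 2048 = 1.250 mV.
(1.4055 − 0) / 0.00125 = 1124.400 LSBs.
round(1124.400) = 1124.
In binary (0b-prefixed): 0b10001100100.

code 0b10001100100 (decimal 1124)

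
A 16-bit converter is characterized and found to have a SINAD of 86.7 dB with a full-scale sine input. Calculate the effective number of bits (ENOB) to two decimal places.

14.11 bits

ENOB = (SINAD − 1.76) / 6.02 = (86.7 − 1.76)/6.02 = 14.110.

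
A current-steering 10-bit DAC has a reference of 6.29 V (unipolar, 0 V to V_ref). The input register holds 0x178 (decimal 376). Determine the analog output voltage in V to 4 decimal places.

2.3096 V

LSB = 6.29 V / 2^10 = 6.143 mV.
Code 0x178 = 376 decimal.
V_out = 0 + 376 × 0.00614258 V = 2.30961 V.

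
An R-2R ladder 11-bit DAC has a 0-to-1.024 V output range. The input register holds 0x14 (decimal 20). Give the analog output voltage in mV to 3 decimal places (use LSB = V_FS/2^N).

10.000 mV

LSB = 1.024 V / 2^11 = 0.500 mV.
Code 0x14 = 20 decimal.
V_out = 0 + 20 × 0.0005 V = 0.01 V.
= 10.000 mV.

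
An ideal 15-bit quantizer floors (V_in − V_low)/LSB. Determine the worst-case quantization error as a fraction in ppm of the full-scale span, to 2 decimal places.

Truncating → worst-case error = 1 LSB = V_FS/2^15, so 1e+06/32768 = 30.5176 ppm of full scale.

30.52 ppm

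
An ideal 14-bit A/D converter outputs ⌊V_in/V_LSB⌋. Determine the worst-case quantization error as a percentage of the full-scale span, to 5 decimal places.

0.00610 %

Truncating → worst-case error = 1 LSB = V_FS/2^14, so 100/16384 = 0.00610352 % of full scale.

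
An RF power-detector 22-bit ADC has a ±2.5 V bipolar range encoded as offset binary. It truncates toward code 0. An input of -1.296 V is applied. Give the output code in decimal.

code 1009988

Full-scale span = 5 V; LSB = 5/2^22 = 1.19 µV.
(V_in − V_low)/LSB = (-1.296 − (−2.5)) / 1.19209e-06 = 1009988.403.
So the output code is 1009988.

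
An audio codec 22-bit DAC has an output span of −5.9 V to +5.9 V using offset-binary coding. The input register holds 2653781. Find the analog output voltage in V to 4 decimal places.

1.5660 V

LSB = 11.8 V / 2^22 = 2.81 µV.
V_out = (−5.9) + 2653781 × 2.81334e-06 V = 1.56599 V.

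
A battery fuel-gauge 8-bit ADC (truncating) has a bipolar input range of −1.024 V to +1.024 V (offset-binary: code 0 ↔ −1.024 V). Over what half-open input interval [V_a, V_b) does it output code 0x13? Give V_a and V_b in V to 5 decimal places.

[-0.87200 V, -0.86400 V)

LSB = 2.048/2^8 = 8.000 mV.
Code 0x13 = 19 decimal.
V_a = V_low + 19·LSB = -0.872 V; V_b = V_low + 20·LSB = -0.864 V.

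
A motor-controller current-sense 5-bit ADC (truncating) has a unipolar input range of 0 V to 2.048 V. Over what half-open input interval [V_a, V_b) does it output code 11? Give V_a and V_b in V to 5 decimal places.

[0.70400 V, 0.76800 V)

LSB = 2.048/2^5 = 64.000 mV.
V_a = V_low + 11·LSB = 0.704 V; V_b = V_low + 12·LSB = 0.768 V.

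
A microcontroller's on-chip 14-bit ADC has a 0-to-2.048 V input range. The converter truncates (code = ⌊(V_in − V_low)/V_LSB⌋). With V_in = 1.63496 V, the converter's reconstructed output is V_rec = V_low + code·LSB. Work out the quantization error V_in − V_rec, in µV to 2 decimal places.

85.00 µV

One LSB is 2.048 V / 16384 = 125.00 µV.
(1.63496 − 0)/0.000125 = 13079.6800; ⌊·⌋ gives code 13079.
Code 13079 maps back to 0 + 13079×0.000125 V = 1.634875 V.
V_in − V_rec = 8.5e-05 V = 85.00 µV.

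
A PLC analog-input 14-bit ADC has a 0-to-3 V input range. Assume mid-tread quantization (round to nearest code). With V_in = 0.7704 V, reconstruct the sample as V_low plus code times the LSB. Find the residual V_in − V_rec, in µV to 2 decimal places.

LSB = 3/2^14 = 183.11 µV.
(0.7704 − 0)/0.000183105 = 4207.4112; round gives code 4207.
Code 4207 maps back to 0 + 4207×0.000183105 V = 0.77032471 V.
V_in − V_rec = 7.5293e-05 V = 75.29 µV.

75.29 µV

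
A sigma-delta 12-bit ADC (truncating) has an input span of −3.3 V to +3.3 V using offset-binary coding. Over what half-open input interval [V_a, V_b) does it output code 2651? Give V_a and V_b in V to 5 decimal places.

LSB = 6.6/2^12 = 1.611 mV.
V_a = V_low + 2651·LSB = 0.971631 V; V_b = V_low + 2652·LSB = 0.973242 V.

[0.97163 V, 0.97324 V)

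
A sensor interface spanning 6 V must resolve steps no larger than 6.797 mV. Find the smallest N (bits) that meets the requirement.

10 bits

Number of steps required ≥ 6 V / 6.797 mV = 882.74.
Need 2^N ≥ 882.74; 2^9 = 512, 2^10 = 1024.
Minimum N = 10.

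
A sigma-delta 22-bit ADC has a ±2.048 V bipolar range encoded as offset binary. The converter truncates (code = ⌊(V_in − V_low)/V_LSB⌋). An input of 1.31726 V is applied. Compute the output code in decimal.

code 3446026

Full-scale span = 4.096 V; LSB = 4.096/2^22 = 0.98 µV.
(V_in − V_low)/LSB = (1.31726 − (−2.048)) / 9.76563e-07 = 3446026.240.
Floor → code 3446026.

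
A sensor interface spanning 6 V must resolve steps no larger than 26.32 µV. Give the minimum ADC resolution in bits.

Number of steps required ≥ 6 V / 26.32 µV = 227963.53.
Need 2^N ≥ 227963.53; 2^17 = 131072, 2^18 = 262144.
Minimum N = 18.

18 bits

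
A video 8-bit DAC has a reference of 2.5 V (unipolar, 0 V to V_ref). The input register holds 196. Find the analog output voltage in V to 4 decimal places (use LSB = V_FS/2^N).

1.9141 V

LSB = 2.5 V / 2^8 = 9.766 mV.
V_out = 0 + 196 × 0.00976562 V = 1.91406 V.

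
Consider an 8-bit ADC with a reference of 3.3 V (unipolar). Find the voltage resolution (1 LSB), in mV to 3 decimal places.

Full-scale span = 3.3 V.
LSB = 3.3 / 2^8 = 3.3 / 256 = 0.0128906 V = 12.891 mV.

12.891 mV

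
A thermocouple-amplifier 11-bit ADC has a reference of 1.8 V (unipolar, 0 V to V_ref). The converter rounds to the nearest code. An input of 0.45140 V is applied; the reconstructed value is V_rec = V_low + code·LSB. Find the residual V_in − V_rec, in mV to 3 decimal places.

-0.358 mV

One LSB is 1.8 V / 2048 = 0.879 mV.
(V_in − V_low)/LSB = (0.45140 − 0)/0.000878906 = 513.5929 → code 514 (round).
V_rec = 0 + 514·0.000878906 = 0.45175781 V.
Difference: -0.000357813 V → -0.358 mV.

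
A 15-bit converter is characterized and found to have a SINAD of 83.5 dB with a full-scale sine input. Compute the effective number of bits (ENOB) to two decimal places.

13.58 bits

ENOB = (SINAD − 1.76) / 6.02 = (83.5 − 1.76)/6.02 = 13.578.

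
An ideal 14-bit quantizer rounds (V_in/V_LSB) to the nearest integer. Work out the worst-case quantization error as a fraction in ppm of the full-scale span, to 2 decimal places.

30.52 ppm

Rounding → worst-case error = ½ LSB = V_FS/2^15, so 1e+06/32768 = 30.5176 ppm of full scale.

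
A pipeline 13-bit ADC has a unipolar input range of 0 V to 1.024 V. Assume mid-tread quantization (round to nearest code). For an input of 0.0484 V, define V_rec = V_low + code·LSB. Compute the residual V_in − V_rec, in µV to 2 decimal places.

Step size: 1.024 V ÷ 2^13 = 125.00 µV.
Scaled input = 387.2000 LSBs, so code = 387.
Reconstructed: 0.048375 V.
Error = 0.0484 − 0.048375 = 2.5e-05 V = 25.00 µV.

25.00 µV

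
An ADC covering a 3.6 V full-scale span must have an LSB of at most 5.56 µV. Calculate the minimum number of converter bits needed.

Number of steps required ≥ 3.6 V / 5.56 µV = 647482.01.
Need 2^N ≥ 647482.01; 2^19 = 524288, 2^20 = 1048576.
Minimum N = 20.

20 bits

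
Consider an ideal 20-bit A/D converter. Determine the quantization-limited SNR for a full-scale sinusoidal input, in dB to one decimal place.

SNR ≈ 6.02·N + 1.76 dB = 6.02·20 + 1.76 = 122.16 dB.

122.2 dB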